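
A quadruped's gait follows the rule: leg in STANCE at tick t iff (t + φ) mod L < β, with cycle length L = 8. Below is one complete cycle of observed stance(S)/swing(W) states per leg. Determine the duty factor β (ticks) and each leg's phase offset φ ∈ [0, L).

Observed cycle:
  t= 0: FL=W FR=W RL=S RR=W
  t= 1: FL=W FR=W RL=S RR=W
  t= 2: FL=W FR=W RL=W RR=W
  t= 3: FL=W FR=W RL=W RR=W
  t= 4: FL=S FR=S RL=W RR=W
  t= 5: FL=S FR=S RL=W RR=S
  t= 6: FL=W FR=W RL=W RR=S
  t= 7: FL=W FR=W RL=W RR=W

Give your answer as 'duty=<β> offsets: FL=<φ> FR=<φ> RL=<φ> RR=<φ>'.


duty β = stance ticks per leg = 2
FL: stance ticks = 2; W→S at t=4 → φ=4
FR: stance ticks = 2; W→S at t=4 → φ=4
RL: stance ticks = 2; W→S at t=0 → φ=0
RR: stance ticks = 2; W→S at t=5 → φ=3

duty=2 offsets: FL=4 FR=4 RL=0 RR=3


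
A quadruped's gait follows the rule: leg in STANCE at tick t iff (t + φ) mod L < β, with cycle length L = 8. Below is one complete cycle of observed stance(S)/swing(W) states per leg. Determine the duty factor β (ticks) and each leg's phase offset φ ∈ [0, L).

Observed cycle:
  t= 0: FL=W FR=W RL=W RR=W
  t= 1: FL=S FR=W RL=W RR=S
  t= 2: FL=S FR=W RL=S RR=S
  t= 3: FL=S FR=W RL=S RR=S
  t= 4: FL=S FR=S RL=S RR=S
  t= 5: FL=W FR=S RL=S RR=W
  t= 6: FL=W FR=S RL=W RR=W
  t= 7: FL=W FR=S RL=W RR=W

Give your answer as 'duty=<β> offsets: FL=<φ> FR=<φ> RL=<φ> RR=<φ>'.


duty β = stance ticks per leg = 4
FL: stance ticks = 4; W→S at t=1 → φ=7
FR: stance ticks = 4; W→S at t=4 → φ=4
RL: stance ticks = 4; W→S at t=2 → φ=6
RR: stance ticks = 4; W→S at t=1 → φ=7

duty=4 offsets: FL=7 FR=4 RL=6 RR=7


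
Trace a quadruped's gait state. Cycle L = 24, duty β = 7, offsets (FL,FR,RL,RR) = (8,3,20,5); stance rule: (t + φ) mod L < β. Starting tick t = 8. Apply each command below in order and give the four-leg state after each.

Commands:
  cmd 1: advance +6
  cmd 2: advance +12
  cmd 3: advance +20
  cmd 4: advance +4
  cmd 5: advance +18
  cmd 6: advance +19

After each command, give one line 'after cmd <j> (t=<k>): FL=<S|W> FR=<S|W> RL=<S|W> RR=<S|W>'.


start t=8: FL=W FR=W RL=S RR=W
cmd 1: advance +6 → t=14, phase=(22,17,10,19) → FL=W FR=W RL=W RR=W
cmd 2: advance +12 → t=26, phase=(10,5,22,7) → FL=W FR=S RL=W RR=W
cmd 3: advance +20 → t=46, phase=(6,1,18,3) → FL=S FR=S RL=W RR=S
cmd 4: advance +4 → t=50, phase=(10,5,22,7) → FL=W FR=S RL=W RR=W
cmd 5: advance +18 → t=68, phase=(4,23,16,1) → FL=S FR=W RL=W RR=S
cmd 6: advance +19 → t=87, phase=(23,18,11,20) → FL=W FR=W RL=W RR=W

after cmd 1 (t=14): FL=W FR=W RL=W RR=W
after cmd 2 (t=26): FL=W FR=S RL=W RR=W
after cmd 3 (t=46): FL=S FR=S RL=W RR=S
after cmd 4 (t=50): FL=W FR=S RL=W RR=W
after cmd 5 (t=68): FL=S FR=W RL=W RR=S
after cmd 6 (t=87): FL=W FR=W RL=W RR=W


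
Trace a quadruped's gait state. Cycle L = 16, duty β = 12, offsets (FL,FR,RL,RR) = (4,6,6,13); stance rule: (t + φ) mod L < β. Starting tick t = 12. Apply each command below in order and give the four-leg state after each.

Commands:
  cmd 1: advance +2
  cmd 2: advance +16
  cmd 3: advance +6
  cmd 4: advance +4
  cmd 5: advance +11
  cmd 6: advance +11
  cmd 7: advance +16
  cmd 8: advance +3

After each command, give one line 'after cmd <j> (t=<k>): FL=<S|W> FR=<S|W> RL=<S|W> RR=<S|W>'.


start t=12: FL=S FR=S RL=S RR=S
cmd 1: advance +2 → t=14, phase=(2,4,4,11) → FL=S FR=S RL=S RR=S
cmd 2: advance +16 → t=30, phase=(2,4,4,11) → FL=S FR=S RL=S RR=S
cmd 3: advance +6 → t=36, phase=(8,10,10,1) → FL=S FR=S RL=S RR=S
cmd 4: advance +4 → t=40, phase=(12,14,14,5) → FL=W FR=W RL=W RR=S
cmd 5: advance +11 → t=51, phase=(7,9,9,0) → FL=S FR=S RL=S RR=S
cmd 6: advance +11 → t=62, phase=(2,4,4,11) → FL=S FR=S RL=S RR=S
cmd 7: advance +16 → t=78, phase=(2,4,4,11) → FL=S FR=S RL=S RR=S
cmd 8: advance +3 → t=81, phase=(5,7,7,14) → FL=S FR=S RL=S RR=W

after cmd 1 (t=14): FL=S FR=S RL=S RR=S
after cmd 2 (t=30): FL=S FR=S RL=S RR=S
after cmd 3 (t=36): FL=S FR=S RL=S RR=S
after cmd 4 (t=40): FL=W FR=W RL=W RR=S
after cmd 5 (t=51): FL=S FR=S RL=S RR=S
after cmd 6 (t=62): FL=S FR=S RL=S RR=S
after cmd 7 (t=78): FL=S FR=S RL=S RR=S
after cmd 8 (t=81): FL=S FR=S RL=S RR=W


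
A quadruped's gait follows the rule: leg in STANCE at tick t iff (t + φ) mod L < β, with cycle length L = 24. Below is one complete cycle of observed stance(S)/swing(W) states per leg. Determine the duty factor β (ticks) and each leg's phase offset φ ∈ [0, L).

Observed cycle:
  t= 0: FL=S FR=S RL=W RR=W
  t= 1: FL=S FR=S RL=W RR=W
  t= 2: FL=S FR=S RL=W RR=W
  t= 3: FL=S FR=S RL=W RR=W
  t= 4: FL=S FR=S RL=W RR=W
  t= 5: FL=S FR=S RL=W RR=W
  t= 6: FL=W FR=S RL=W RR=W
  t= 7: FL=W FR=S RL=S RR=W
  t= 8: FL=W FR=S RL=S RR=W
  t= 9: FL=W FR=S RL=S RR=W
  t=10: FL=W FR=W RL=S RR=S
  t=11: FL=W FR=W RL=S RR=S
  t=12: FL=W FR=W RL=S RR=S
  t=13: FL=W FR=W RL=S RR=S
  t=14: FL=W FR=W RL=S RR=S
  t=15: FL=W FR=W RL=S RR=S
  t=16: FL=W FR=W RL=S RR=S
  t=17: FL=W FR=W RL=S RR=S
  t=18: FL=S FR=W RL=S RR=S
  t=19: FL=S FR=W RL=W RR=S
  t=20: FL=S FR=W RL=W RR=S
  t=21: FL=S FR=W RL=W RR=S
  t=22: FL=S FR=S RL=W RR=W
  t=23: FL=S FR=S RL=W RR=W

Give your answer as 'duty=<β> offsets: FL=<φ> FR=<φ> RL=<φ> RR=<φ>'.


duty β = stance ticks per leg = 12
FL: stance ticks = 12; W→S at t=18 → φ=6
FR: stance ticks = 12; W→S at t=22 → φ=2
RL: stance ticks = 12; W→S at t=7 → φ=17
RR: stance ticks = 12; W→S at t=10 → φ=14

duty=12 offsets: FL=6 FR=2 RL=17 RR=14


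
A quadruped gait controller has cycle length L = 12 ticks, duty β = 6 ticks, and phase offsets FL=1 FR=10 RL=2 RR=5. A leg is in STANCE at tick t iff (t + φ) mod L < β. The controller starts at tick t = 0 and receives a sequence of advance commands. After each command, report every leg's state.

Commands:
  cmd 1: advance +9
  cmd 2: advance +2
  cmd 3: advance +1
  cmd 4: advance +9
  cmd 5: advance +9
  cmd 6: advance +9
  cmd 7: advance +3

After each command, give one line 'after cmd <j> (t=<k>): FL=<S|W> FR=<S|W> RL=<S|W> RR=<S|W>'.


after cmd 1 (t=9): FL=W FR=W RL=W RR=S
after cmd 2 (t=11): FL=S FR=W RL=S RR=S
after cmd 3 (t=12): FL=S FR=W RL=S RR=S
after cmd 4 (t=21): FL=W FR=W RL=W RR=S
after cmd 5 (t=30): FL=W FR=S RL=W RR=W
after cmd 6 (t=39): FL=S FR=S RL=S RR=W
after cmd 7 (t=42): FL=W FR=S RL=W RR=W

start t=0: FL=S FR=W RL=S RR=S
cmd 1: advance +9 → t=9, phase=(10,7,11,2) → FL=W FR=W RL=W RR=S
cmd 2: advance +2 → t=11, phase=(0,9,1,4) → FL=S FR=W RL=S RR=S
cmd 3: advance +1 → t=12, phase=(1,10,2,5) → FL=S FR=W RL=S RR=S
cmd 4: advance +9 → t=21, phase=(10,7,11,2) → FL=W FR=W RL=W RR=S
cmd 5: advance +9 → t=30, phase=(7,4,8,11) → FL=W FR=S RL=W RR=W
cmd 6: advance +9 → t=39, phase=(4,1,5,8) → FL=S FR=S RL=S RR=W
cmd 7: advance +3 → t=42, phase=(7,4,8,11) → FL=W FR=S RL=W RR=W


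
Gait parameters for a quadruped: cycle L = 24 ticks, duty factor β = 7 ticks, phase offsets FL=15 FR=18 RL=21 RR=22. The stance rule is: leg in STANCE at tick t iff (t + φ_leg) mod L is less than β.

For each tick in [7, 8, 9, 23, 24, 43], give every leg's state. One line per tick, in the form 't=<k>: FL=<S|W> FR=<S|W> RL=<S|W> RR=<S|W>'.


t=7: phase=(22,1,4,5) vs β=7 → FL=W FR=S RL=S RR=S
t=8: phase=(23,2,5,6) vs β=7 → FL=W FR=S RL=S RR=S
t=9: phase=(0,3,6,7) vs β=7 → FL=S FR=S RL=S RR=W
t=23: phase=(14,17,20,21) vs β=7 → FL=W FR=W RL=W RR=W
t=24: phase=(15,18,21,22) vs β=7 → FL=W FR=W RL=W RR=W
t=43: phase=(10,13,16,17) vs β=7 → FL=W FR=W RL=W RR=W

t=7: FL=W FR=S RL=S RR=S
t=8: FL=W FR=S RL=S RR=S
t=9: FL=S FR=S RL=S RR=W
t=23: FL=W FR=W RL=W RR=W
t=24: FL=W FR=W RL=W RR=W
t=43: FL=W FR=W RL=W RR=W


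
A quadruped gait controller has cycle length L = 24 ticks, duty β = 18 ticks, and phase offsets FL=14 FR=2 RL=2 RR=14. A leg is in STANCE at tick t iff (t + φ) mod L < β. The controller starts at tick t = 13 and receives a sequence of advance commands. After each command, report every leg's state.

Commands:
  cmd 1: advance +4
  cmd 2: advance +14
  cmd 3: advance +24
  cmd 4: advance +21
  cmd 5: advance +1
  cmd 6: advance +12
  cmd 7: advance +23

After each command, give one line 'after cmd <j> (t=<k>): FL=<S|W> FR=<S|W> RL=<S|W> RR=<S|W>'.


after cmd 1 (t=17): FL=S FR=W RL=W RR=S
after cmd 2 (t=31): FL=W FR=S RL=S RR=W
after cmd 3 (t=55): FL=W FR=S RL=S RR=W
after cmd 4 (t=76): FL=W FR=S RL=S RR=W
after cmd 5 (t=77): FL=W FR=S RL=S RR=W
after cmd 6 (t=89): FL=S FR=W RL=W RR=S
after cmd 7 (t=112): FL=S FR=W RL=W RR=S

start t=13: FL=S FR=S RL=S RR=S
cmd 1: advance +4 → t=17, phase=(7,19,19,7) → FL=S FR=W RL=W RR=S
cmd 2: advance +14 → t=31, phase=(21,9,9,21) → FL=W FR=S RL=S RR=W
cmd 3: advance +24 → t=55, phase=(21,9,9,21) → FL=W FR=S RL=S RR=W
cmd 4: advance +21 → t=76, phase=(18,6,6,18) → FL=W FR=S RL=S RR=W
cmd 5: advance +1 → t=77, phase=(19,7,7,19) → FL=W FR=S RL=S RR=W
cmd 6: advance +12 → t=89, phase=(7,19,19,7) → FL=S FR=W RL=W RR=S
cmd 7: advance +23 → t=112, phase=(6,18,18,6) → FL=S FR=W RL=W RR=S


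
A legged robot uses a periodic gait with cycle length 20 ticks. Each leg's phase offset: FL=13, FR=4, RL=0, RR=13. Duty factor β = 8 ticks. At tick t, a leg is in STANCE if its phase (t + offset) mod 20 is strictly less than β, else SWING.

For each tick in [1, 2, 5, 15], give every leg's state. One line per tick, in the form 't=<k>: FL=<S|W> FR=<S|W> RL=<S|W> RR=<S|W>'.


t=1: FL=W FR=S RL=S RR=W
t=2: FL=W FR=S RL=S RR=W
t=5: FL=W FR=W RL=S RR=W
t=15: FL=W FR=W RL=W RR=W

t=1: phase=(14,5,1,14) vs β=8 → FL=W FR=S RL=S RR=W
t=2: phase=(15,6,2,15) vs β=8 → FL=W FR=S RL=S RR=W
t=5: phase=(18,9,5,18) vs β=8 → FL=W FR=W RL=S RR=W
t=15: phase=(8,19,15,8) vs β=8 → FL=W FR=W RL=W RR=W


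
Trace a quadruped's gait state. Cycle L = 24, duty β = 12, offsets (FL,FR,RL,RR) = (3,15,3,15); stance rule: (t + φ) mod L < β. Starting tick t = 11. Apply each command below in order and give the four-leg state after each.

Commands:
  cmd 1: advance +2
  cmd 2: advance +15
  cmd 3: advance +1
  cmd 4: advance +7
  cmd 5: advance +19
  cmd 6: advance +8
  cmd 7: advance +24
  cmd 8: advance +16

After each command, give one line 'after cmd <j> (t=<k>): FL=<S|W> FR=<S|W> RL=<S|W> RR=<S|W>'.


after cmd 1 (t=13): FL=W FR=S RL=W RR=S
after cmd 2 (t=28): FL=S FR=W RL=S RR=W
after cmd 3 (t=29): FL=S FR=W RL=S RR=W
after cmd 4 (t=36): FL=W FR=S RL=W RR=S
after cmd 5 (t=55): FL=S FR=W RL=S RR=W
after cmd 6 (t=63): FL=W FR=S RL=W RR=S
after cmd 7 (t=87): FL=W FR=S RL=W RR=S
after cmd 8 (t=103): FL=S FR=W RL=S RR=W

start t=11: FL=W FR=S RL=W RR=S
cmd 1: advance +2 → t=13, phase=(16,4,16,4) → FL=W FR=S RL=W RR=S
cmd 2: advance +15 → t=28, phase=(7,19,7,19) → FL=S FR=W RL=S RR=W
cmd 3: advance +1 → t=29, phase=(8,20,8,20) → FL=S FR=W RL=S RR=W
cmd 4: advance +7 → t=36, phase=(15,3,15,3) → FL=W FR=S RL=W RR=S
cmd 5: advance +19 → t=55, phase=(10,22,10,22) → FL=S FR=W RL=S RR=W
cmd 6: advance +8 → t=63, phase=(18,6,18,6) → FL=W FR=S RL=W RR=S
cmd 7: advance +24 → t=87, phase=(18,6,18,6) → FL=W FR=S RL=W RR=S
cmd 8: advance +16 → t=103, phase=(10,22,10,22) → FL=S FR=W RL=S RR=W


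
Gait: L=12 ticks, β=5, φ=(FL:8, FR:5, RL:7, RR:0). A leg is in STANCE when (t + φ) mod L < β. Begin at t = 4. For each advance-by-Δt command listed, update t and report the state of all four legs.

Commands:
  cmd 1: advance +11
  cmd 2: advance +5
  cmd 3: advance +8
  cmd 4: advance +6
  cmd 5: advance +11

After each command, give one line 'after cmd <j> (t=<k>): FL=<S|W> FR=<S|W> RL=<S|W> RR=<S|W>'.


start t=4: FL=S FR=W RL=W RR=S
cmd 1: advance +11 → t=15, phase=(11,8,10,3) → FL=W FR=W RL=W RR=S
cmd 2: advance +5 → t=20, phase=(4,1,3,8) → FL=S FR=S RL=S RR=W
cmd 3: advance +8 → t=28, phase=(0,9,11,4) → FL=S FR=W RL=W RR=S
cmd 4: advance +6 → t=34, phase=(6,3,5,10) → FL=W FR=S RL=W RR=W
cmd 5: advance +11 → t=45, phase=(5,2,4,9) → FL=W FR=S RL=S RR=W

after cmd 1 (t=15): FL=W FR=W RL=W RR=S
after cmd 2 (t=20): FL=S FR=S RL=S RR=W
after cmd 3 (t=28): FL=S FR=W RL=W RR=S
after cmd 4 (t=34): FL=W FR=S RL=W RR=W
after cmd 5 (t=45): FL=W FR=S RL=S RR=W


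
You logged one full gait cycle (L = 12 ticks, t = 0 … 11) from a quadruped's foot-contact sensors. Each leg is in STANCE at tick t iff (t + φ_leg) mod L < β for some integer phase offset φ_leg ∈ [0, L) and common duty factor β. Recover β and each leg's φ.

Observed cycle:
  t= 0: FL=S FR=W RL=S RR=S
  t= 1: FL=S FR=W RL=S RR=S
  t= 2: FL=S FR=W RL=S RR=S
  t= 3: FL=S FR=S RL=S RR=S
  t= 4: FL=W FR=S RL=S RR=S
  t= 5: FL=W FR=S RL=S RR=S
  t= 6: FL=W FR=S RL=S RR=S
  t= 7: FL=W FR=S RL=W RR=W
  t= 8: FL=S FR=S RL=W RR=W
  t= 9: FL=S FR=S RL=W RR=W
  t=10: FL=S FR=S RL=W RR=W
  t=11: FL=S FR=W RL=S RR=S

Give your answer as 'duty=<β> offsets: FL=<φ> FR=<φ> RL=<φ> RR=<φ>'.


duty β = stance ticks per leg = 8
FL: stance ticks = 8; W→S at t=8 → φ=4
FR: stance ticks = 8; W→S at t=3 → φ=9
RL: stance ticks = 8; W→S at t=11 → φ=1
RR: stance ticks = 8; W→S at t=11 → φ=1

duty=8 offsets: FL=4 FR=9 RL=1 RR=1


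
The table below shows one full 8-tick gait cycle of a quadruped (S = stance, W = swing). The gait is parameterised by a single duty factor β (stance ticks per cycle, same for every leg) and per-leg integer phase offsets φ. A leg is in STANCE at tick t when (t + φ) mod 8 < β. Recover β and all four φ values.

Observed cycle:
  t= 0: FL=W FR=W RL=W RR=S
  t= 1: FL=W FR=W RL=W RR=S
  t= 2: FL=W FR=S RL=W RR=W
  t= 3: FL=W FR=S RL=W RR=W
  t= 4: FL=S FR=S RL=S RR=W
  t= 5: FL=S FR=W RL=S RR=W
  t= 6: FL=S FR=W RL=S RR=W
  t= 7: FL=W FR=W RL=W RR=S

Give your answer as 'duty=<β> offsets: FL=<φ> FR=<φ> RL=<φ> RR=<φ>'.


duty β = stance ticks per leg = 3
FL: stance ticks = 3; W→S at t=4 → φ=4
FR: stance ticks = 3; W→S at t=2 → φ=6
RL: stance ticks = 3; W→S at t=4 → φ=4
RR: stance ticks = 3; W→S at t=7 → φ=1

duty=3 offsets: FL=4 FR=6 RL=4 RR=1


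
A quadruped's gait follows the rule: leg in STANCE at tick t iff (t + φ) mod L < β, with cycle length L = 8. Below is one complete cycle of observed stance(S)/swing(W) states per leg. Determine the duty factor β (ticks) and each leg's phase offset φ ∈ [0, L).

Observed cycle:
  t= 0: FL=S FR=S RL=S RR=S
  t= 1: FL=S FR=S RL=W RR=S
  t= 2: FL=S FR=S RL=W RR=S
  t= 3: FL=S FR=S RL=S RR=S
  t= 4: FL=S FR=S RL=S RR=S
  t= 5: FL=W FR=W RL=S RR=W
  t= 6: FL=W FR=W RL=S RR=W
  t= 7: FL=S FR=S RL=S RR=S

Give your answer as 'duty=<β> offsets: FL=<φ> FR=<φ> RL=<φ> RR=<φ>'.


duty β = stance ticks per leg = 6
FL: stance ticks = 6; W→S at t=7 → φ=1
FR: stance ticks = 6; W→S at t=7 → φ=1
RL: stance ticks = 6; W→S at t=3 → φ=5
RR: stance ticks = 6; W→S at t=7 → φ=1

duty=6 offsets: FL=1 FR=1 RL=5 RR=1


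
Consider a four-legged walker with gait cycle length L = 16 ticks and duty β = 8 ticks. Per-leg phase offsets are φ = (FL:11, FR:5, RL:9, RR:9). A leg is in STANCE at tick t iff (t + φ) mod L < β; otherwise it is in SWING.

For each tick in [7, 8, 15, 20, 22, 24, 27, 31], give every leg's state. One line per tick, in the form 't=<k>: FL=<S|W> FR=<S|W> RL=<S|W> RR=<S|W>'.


t=7: phase=(2,12,0,0) vs β=8 → FL=S FR=W RL=S RR=S
t=8: phase=(3,13,1,1) vs β=8 → FL=S FR=W RL=S RR=S
t=15: phase=(10,4,8,8) vs β=8 → FL=W FR=S RL=W RR=W
t=20: phase=(15,9,13,13) vs β=8 → FL=W FR=W RL=W RR=W
t=22: phase=(1,11,15,15) vs β=8 → FL=S FR=W RL=W RR=W
t=24: phase=(3,13,1,1) vs β=8 → FL=S FR=W RL=S RR=S
t=27: phase=(6,0,4,4) vs β=8 → FL=S FR=S RL=S RR=S
t=31: phase=(10,4,8,8) vs β=8 → FL=W FR=S RL=W RR=W

t=7: FL=S FR=W RL=S RR=S
t=8: FL=S FR=W RL=S RR=S
t=15: FL=W FR=S RL=W RR=W
t=20: FL=W FR=W RL=W RR=W
t=22: FL=S FR=W RL=W RR=W
t=24: FL=S FR=W RL=S RR=S
t=27: FL=S FR=S RL=S RR=S
t=31: FL=W FR=S RL=W RR=W


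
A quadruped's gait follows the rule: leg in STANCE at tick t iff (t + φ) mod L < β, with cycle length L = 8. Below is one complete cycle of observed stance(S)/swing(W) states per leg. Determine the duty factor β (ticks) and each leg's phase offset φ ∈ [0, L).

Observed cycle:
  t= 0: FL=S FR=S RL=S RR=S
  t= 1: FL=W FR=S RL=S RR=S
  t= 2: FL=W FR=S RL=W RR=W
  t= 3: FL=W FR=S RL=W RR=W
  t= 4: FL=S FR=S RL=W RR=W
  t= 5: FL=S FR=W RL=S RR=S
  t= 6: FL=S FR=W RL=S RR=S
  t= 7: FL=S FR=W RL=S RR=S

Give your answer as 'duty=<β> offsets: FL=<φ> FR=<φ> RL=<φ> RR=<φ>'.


duty=5 offsets: FL=4 FR=0 RL=3 RR=3

duty β = stance ticks per leg = 5
FL: stance ticks = 5; W→S at t=4 → φ=4
FR: stance ticks = 5; W→S at t=0 → φ=0
RL: stance ticks = 5; W→S at t=5 → φ=3
RR: stance ticks = 5; W→S at t=5 → φ=3


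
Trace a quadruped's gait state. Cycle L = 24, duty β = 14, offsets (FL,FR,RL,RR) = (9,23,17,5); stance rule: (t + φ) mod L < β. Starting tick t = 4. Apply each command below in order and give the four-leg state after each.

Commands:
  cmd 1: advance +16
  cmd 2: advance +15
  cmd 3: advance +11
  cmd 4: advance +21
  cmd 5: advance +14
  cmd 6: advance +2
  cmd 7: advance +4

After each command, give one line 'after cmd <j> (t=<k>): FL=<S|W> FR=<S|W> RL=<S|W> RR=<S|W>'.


start t=4: FL=S FR=S RL=W RR=S
cmd 1: advance +16 → t=20, phase=(5,19,13,1) → FL=S FR=W RL=S RR=S
cmd 2: advance +15 → t=35, phase=(20,10,4,16) → FL=W FR=S RL=S RR=W
cmd 3: advance +11 → t=46, phase=(7,21,15,3) → FL=S FR=W RL=W RR=S
cmd 4: advance +21 → t=67, phase=(4,18,12,0) → FL=S FR=W RL=S RR=S
cmd 5: advance +14 → t=81, phase=(18,8,2,14) → FL=W FR=S RL=S RR=W
cmd 6: advance +2 → t=83, phase=(20,10,4,16) → FL=W FR=S RL=S RR=W
cmd 7: advance +4 → t=87, phase=(0,14,8,20) → FL=S FR=W RL=S RR=W

after cmd 1 (t=20): FL=S FR=W RL=S RR=S
after cmd 2 (t=35): FL=W FR=S RL=S RR=W
after cmd 3 (t=46): FL=S FR=W RL=W RR=S
after cmd 4 (t=67): FL=S FR=W RL=S RR=S
after cmd 5 (t=81): FL=W FR=S RL=S RR=W
after cmd 6 (t=83): FL=W FR=S RL=S RR=W
after cmd 7 (t=87): FL=S FR=W RL=S RR=W


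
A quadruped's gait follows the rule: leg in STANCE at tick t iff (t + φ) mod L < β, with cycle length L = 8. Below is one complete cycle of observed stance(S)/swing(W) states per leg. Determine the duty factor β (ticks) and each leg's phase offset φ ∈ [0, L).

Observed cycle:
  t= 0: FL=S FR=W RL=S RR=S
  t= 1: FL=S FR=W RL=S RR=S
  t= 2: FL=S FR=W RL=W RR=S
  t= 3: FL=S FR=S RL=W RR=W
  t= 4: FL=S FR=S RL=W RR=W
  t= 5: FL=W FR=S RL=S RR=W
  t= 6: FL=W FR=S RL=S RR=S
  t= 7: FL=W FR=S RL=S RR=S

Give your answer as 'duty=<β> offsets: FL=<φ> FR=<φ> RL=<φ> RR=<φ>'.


duty β = stance ticks per leg = 5
FL: stance ticks = 5; W→S at t=0 → φ=0
FR: stance ticks = 5; W→S at t=3 → φ=5
RL: stance ticks = 5; W→S at t=5 → φ=3
RR: stance ticks = 5; W→S at t=6 → φ=2

duty=5 offsets: FL=0 FR=5 RL=3 RR=2


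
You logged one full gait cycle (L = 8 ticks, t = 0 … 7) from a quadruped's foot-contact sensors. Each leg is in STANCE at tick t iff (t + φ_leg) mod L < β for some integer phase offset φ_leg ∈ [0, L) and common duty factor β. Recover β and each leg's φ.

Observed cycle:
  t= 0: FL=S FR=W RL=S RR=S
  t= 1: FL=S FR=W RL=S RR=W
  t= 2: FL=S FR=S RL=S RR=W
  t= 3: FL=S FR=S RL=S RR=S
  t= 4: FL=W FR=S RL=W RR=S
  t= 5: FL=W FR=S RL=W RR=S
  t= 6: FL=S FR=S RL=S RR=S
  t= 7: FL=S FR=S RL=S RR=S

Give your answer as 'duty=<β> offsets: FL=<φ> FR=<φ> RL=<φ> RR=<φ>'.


duty=6 offsets: FL=2 FR=6 RL=2 RR=5

duty β = stance ticks per leg = 6
FL: stance ticks = 6; W→S at t=6 → φ=2
FR: stance ticks = 6; W→S at t=2 → φ=6
RL: stance ticks = 6; W→S at t=6 → φ=2
RR: stance ticks = 6; W→S at t=3 → φ=5


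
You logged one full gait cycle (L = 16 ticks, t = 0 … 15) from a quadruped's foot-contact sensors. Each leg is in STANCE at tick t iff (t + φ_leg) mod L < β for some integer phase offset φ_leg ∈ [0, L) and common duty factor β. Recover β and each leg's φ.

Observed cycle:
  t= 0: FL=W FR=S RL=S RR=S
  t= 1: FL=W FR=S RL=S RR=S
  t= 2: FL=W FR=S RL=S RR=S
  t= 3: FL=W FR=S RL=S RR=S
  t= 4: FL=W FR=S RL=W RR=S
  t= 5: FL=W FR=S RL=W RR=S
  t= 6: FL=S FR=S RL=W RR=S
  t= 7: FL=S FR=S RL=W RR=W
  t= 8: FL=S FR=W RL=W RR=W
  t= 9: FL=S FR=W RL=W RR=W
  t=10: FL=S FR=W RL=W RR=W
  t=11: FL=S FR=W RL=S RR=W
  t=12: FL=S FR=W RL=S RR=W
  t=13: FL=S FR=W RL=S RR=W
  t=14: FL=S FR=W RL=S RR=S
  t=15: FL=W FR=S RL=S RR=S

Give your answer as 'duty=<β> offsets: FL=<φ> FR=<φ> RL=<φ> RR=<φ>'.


duty=9 offsets: FL=10 FR=1 RL=5 RR=2

duty β = stance ticks per leg = 9
FL: stance ticks = 9; W→S at t=6 → φ=10
FR: stance ticks = 9; W→S at t=15 → φ=1
RL: stance ticks = 9; W→S at t=11 → φ=5
RR: stance ticks = 9; W→S at t=14 → φ=2


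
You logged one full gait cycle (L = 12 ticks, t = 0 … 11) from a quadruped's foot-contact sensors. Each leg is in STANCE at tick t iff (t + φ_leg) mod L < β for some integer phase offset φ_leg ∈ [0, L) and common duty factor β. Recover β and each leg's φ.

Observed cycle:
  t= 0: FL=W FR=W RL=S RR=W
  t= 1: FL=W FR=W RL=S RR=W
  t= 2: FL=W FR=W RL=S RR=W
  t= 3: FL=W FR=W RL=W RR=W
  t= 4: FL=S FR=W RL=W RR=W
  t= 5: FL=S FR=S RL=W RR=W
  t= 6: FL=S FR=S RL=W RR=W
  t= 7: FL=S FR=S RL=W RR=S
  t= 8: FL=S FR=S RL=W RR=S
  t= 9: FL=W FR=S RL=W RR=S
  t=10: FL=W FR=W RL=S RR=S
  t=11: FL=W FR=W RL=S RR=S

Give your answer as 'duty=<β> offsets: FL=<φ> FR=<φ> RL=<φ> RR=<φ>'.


duty=5 offsets: FL=8 FR=7 RL=2 RR=5

duty β = stance ticks per leg = 5
FL: stance ticks = 5; W→S at t=4 → φ=8
FR: stance ticks = 5; W→S at t=5 → φ=7
RL: stance ticks = 5; W→S at t=10 → φ=2
RR: stance ticks = 5; W→S at t=7 → φ=5


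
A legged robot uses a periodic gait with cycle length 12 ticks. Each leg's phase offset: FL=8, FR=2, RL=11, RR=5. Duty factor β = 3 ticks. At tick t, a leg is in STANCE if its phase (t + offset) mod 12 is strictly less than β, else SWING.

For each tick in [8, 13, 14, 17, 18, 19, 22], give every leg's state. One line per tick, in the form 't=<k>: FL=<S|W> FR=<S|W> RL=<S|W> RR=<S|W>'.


t=8: phase=(4,10,7,1) vs β=3 → FL=W FR=W RL=W RR=S
t=13: phase=(9,3,0,6) vs β=3 → FL=W FR=W RL=S RR=W
t=14: phase=(10,4,1,7) vs β=3 → FL=W FR=W RL=S RR=W
t=17: phase=(1,7,4,10) vs β=3 → FL=S FR=W RL=W RR=W
t=18: phase=(2,8,5,11) vs β=3 → FL=S FR=W RL=W RR=W
t=19: phase=(3,9,6,0) vs β=3 → FL=W FR=W RL=W RR=S
t=22: phase=(6,0,9,3) vs β=3 → FL=W FR=S RL=W RR=W

t=8: FL=W FR=W RL=W RR=S
t=13: FL=W FR=W RL=S RR=W
t=14: FL=W FR=W RL=S RR=W
t=17: FL=S FR=W RL=W RR=W
t=18: FL=S FR=W RL=W RR=W
t=19: FL=W FR=W RL=W RR=S
t=22: FL=W FR=S RL=W RR=W


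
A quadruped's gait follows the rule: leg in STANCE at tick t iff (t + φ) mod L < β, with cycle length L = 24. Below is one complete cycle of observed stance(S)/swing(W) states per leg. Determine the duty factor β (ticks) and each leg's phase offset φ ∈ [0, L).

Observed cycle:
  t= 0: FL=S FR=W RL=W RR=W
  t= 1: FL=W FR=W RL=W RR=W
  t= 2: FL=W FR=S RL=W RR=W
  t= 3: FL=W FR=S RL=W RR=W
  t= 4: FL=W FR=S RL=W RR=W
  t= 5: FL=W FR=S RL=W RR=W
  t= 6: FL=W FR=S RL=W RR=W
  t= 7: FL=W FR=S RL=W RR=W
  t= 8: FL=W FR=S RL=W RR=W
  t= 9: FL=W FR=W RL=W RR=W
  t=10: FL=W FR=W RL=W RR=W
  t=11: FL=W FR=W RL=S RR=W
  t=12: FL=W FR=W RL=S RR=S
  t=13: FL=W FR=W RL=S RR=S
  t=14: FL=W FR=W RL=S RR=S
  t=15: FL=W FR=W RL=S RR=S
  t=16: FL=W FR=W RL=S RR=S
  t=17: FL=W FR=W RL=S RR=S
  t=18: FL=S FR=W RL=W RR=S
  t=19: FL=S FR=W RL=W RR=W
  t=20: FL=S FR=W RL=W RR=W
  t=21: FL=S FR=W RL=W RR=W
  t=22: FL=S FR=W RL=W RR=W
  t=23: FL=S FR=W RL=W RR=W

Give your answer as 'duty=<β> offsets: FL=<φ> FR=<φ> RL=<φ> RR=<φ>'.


duty=7 offsets: FL=6 FR=22 RL=13 RR=12

duty β = stance ticks per leg = 7
FL: stance ticks = 7; W→S at t=18 → φ=6
FR: stance ticks = 7; W→S at t=2 → φ=22
RL: stance ticks = 7; W→S at t=11 → φ=13
RR: stance ticks = 7; W→S at t=12 → φ=12


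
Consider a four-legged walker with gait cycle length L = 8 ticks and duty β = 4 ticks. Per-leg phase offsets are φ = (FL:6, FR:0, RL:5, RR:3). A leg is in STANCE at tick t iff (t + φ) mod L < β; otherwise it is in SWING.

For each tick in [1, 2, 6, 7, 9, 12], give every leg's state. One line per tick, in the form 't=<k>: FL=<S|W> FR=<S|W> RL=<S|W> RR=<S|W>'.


t=1: phase=(7,1,6,4) vs β=4 → FL=W FR=S RL=W RR=W
t=2: phase=(0,2,7,5) vs β=4 → FL=S FR=S RL=W RR=W
t=6: phase=(4,6,3,1) vs β=4 → FL=W FR=W RL=S RR=S
t=7: phase=(5,7,4,2) vs β=4 → FL=W FR=W RL=W RR=S
t=9: phase=(7,1,6,4) vs β=4 → FL=W FR=S RL=W RR=W
t=12: phase=(2,4,1,7) vs β=4 → FL=S FR=W RL=S RR=W

t=1: FL=W FR=S RL=W RR=W
t=2: FL=S FR=S RL=W RR=W
t=6: FL=W FR=W RL=S RR=S
t=7: FL=W FR=W RL=W RR=S
t=9: FL=W FR=S RL=W RR=W
t=12: FL=S FR=W RL=S RR=W


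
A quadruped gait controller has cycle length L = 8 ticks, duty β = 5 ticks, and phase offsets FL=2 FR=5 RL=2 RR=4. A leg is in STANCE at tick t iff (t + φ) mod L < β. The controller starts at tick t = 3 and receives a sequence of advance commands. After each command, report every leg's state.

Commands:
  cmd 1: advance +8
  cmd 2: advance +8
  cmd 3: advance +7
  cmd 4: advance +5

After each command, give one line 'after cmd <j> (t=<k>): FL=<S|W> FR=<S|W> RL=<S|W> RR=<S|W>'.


after cmd 1 (t=11): FL=W FR=S RL=W RR=W
after cmd 2 (t=19): FL=W FR=S RL=W RR=W
after cmd 3 (t=26): FL=S FR=W RL=S RR=W
after cmd 4 (t=31): FL=S FR=S RL=S RR=S

start t=3: FL=W FR=S RL=W RR=W
cmd 1: advance +8 → t=11, phase=(5,0,5,7) → FL=W FR=S RL=W RR=W
cmd 2: advance +8 → t=19, phase=(5,0,5,7) → FL=W FR=S RL=W RR=W
cmd 3: advance +7 → t=26, phase=(4,7,4,6) → FL=S FR=W RL=S RR=W
cmd 4: advance +5 → t=31, phase=(1,4,1,3) → FL=S FR=S RL=S RR=S


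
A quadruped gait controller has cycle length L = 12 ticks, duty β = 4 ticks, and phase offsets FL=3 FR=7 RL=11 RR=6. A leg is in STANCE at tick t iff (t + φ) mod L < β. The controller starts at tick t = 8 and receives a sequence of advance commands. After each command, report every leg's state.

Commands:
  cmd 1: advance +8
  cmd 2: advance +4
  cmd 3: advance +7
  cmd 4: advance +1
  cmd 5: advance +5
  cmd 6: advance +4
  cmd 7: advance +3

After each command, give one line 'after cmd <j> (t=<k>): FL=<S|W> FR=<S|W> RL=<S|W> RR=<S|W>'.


start t=8: FL=W FR=S RL=W RR=S
cmd 1: advance +8 → t=16, phase=(7,11,3,10) → FL=W FR=W RL=S RR=W
cmd 2: advance +4 → t=20, phase=(11,3,7,2) → FL=W FR=S RL=W RR=S
cmd 3: advance +7 → t=27, phase=(6,10,2,9) → FL=W FR=W RL=S RR=W
cmd 4: advance +1 → t=28, phase=(7,11,3,10) → FL=W FR=W RL=S RR=W
cmd 5: advance +5 → t=33, phase=(0,4,8,3) → FL=S FR=W RL=W RR=S
cmd 6: advance +4 → t=37, phase=(4,8,0,7) → FL=W FR=W RL=S RR=W
cmd 7: advance +3 → t=40, phase=(7,11,3,10) → FL=W FR=W RL=S RR=W

after cmd 1 (t=16): FL=W FR=W RL=S RR=W
after cmd 2 (t=20): FL=W FR=S RL=W RR=S
after cmd 3 (t=27): FL=W FR=W RL=S RR=W
after cmd 4 (t=28): FL=W FR=W RL=S RR=W
after cmd 5 (t=33): FL=S FR=W RL=W RR=S
after cmd 6 (t=37): FL=W FR=W RL=S RR=W
after cmd 7 (t=40): FL=W FR=W RL=S RR=W


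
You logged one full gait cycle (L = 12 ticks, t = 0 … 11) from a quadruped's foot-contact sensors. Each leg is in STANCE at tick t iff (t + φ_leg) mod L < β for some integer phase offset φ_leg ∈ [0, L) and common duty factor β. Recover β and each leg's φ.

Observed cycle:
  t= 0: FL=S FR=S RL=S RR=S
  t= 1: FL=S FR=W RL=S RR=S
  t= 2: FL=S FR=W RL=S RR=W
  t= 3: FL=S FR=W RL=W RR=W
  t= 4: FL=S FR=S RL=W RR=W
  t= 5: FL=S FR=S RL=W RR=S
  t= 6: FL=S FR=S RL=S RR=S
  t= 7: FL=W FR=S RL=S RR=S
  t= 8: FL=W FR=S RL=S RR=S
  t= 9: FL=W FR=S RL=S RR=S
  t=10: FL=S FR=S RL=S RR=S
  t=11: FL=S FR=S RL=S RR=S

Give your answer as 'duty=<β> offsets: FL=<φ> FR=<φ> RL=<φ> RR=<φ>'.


duty β = stance ticks per leg = 9
FL: stance ticks = 9; W→S at t=10 → φ=2
FR: stance ticks = 9; W→S at t=4 → φ=8
RL: stance ticks = 9; W→S at t=6 → φ=6
RR: stance ticks = 9; W→S at t=5 → φ=7

duty=9 offsets: FL=2 FR=8 RL=6 RR=7


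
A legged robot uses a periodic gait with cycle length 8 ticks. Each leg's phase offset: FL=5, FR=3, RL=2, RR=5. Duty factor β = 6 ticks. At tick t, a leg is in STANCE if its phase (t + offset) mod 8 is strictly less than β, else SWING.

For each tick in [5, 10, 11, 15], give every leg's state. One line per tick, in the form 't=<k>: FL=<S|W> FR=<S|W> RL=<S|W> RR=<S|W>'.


t=5: phase=(2,0,7,2) vs β=6 → FL=S FR=S RL=W RR=S
t=10: phase=(7,5,4,7) vs β=6 → FL=W FR=S RL=S RR=W
t=11: phase=(0,6,5,0) vs β=6 → FL=S FR=W RL=S RR=S
t=15: phase=(4,2,1,4) vs β=6 → FL=S FR=S RL=S RR=S

t=5: FL=S FR=S RL=W RR=S
t=10: FL=W FR=S RL=S RR=W
t=11: FL=S FR=W RL=S RR=S
t=15: FL=S FR=S RL=S RR=S


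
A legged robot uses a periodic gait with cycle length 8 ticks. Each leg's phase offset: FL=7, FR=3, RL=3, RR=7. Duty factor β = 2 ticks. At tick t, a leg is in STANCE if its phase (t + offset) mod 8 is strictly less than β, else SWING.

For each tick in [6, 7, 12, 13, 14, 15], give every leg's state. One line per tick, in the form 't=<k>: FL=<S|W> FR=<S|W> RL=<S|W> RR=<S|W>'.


t=6: phase=(5,1,1,5) vs β=2 → FL=W FR=S RL=S RR=W
t=7: phase=(6,2,2,6) vs β=2 → FL=W FR=W RL=W RR=W
t=12: phase=(3,7,7,3) vs β=2 → FL=W FR=W RL=W RR=W
t=13: phase=(4,0,0,4) vs β=2 → FL=W FR=S RL=S RR=W
t=14: phase=(5,1,1,5) vs β=2 → FL=W FR=S RL=S RR=W
t=15: phase=(6,2,2,6) vs β=2 → FL=W FR=W RL=W RR=W

t=6: FL=W FR=S RL=S RR=W
t=7: FL=W FR=W RL=W RR=W
t=12: FL=W FR=W RL=W RR=W
t=13: FL=W FR=S RL=S RR=W
t=14: FL=W FR=S RL=S RR=W
t=15: FL=W FR=W RL=W RR=W


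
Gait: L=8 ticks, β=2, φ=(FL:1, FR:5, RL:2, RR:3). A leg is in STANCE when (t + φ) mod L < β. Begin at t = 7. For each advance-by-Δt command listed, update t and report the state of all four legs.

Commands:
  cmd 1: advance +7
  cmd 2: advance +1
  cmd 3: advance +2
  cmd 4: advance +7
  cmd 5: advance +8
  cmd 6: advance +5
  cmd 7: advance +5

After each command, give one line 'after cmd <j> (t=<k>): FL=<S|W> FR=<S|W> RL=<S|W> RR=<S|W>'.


after cmd 1 (t=14): FL=W FR=W RL=S RR=S
after cmd 2 (t=15): FL=S FR=W RL=S RR=W
after cmd 3 (t=17): FL=W FR=W RL=W RR=W
after cmd 4 (t=24): FL=S FR=W RL=W RR=W
after cmd 5 (t=32): FL=S FR=W RL=W RR=W
after cmd 6 (t=37): FL=W FR=W RL=W RR=S
after cmd 7 (t=42): FL=W FR=W RL=W RR=W

start t=7: FL=S FR=W RL=S RR=W
cmd 1: advance +7 → t=14, phase=(7,3,0,1) → FL=W FR=W RL=S RR=S
cmd 2: advance +1 → t=15, phase=(0,4,1,2) → FL=S FR=W RL=S RR=W
cmd 3: advance +2 → t=17, phase=(2,6,3,4) → FL=W FR=W RL=W RR=W
cmd 4: advance +7 → t=24, phase=(1,5,2,3) → FL=S FR=W RL=W RR=W
cmd 5: advance +8 → t=32, phase=(1,5,2,3) → FL=S FR=W RL=W RR=W
cmd 6: advance +5 → t=37, phase=(6,2,7,0) → FL=W FR=W RL=W RR=S
cmd 7: advance +5 → t=42, phase=(3,7,4,5) → FL=W FR=W RL=W RR=W


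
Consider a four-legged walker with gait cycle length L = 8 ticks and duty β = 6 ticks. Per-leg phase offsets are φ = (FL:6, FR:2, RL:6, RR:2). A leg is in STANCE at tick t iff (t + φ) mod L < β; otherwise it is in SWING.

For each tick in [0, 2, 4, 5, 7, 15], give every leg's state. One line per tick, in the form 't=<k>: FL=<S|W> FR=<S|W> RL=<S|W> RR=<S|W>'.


t=0: FL=W FR=S RL=W RR=S
t=2: FL=S FR=S RL=S RR=S
t=4: FL=S FR=W RL=S RR=W
t=5: FL=S FR=W RL=S RR=W
t=7: FL=S FR=S RL=S RR=S
t=15: FL=S FR=S RL=S RR=S

t=0: phase=(6,2,6,2) vs β=6 → FL=W FR=S RL=W RR=S
t=2: phase=(0,4,0,4) vs β=6 → FL=S FR=S RL=S RR=S
t=4: phase=(2,6,2,6) vs β=6 → FL=S FR=W RL=S RR=W
t=5: phase=(3,7,3,7) vs β=6 → FL=S FR=W RL=S RR=W
t=7: phase=(5,1,5,1) vs β=6 → FL=S FR=S RL=S RR=S
t=15: phase=(5,1,5,1) vs β=6 → FL=S FR=S RL=S RR=S


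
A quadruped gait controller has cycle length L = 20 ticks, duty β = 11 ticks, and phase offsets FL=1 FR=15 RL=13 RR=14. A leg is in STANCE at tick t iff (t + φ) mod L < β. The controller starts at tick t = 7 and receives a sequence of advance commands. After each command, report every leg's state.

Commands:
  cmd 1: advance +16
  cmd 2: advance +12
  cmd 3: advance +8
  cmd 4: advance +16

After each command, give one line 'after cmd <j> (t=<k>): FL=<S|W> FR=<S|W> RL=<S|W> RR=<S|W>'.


start t=7: FL=S FR=S RL=S RR=S
cmd 1: advance +16 → t=23, phase=(4,18,16,17) → FL=S FR=W RL=W RR=W
cmd 2: advance +12 → t=35, phase=(16,10,8,9) → FL=W FR=S RL=S RR=S
cmd 3: advance +8 → t=43, phase=(4,18,16,17) → FL=S FR=W RL=W RR=W
cmd 4: advance +16 → t=59, phase=(0,14,12,13) → FL=S FR=W RL=W RR=W

after cmd 1 (t=23): FL=S FR=W RL=W RR=W
after cmd 2 (t=35): FL=W FR=S RL=S RR=S
after cmd 3 (t=43): FL=S FR=W RL=W RR=W
after cmd 4 (t=59): FL=S FR=W RL=W RR=W


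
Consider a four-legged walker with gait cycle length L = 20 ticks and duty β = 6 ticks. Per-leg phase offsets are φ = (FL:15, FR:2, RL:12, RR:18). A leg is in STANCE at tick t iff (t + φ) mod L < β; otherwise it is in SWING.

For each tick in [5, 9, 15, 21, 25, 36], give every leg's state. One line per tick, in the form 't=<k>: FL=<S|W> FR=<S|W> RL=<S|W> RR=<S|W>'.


t=5: FL=S FR=W RL=W RR=S
t=9: FL=S FR=W RL=S RR=W
t=15: FL=W FR=W RL=W RR=W
t=21: FL=W FR=S RL=W RR=W
t=25: FL=S FR=W RL=W RR=S
t=36: FL=W FR=W RL=W RR=W

t=5: phase=(0,7,17,3) vs β=6 → FL=S FR=W RL=W RR=S
t=9: phase=(4,11,1,7) vs β=6 → FL=S FR=W RL=S RR=W
t=15: phase=(10,17,7,13) vs β=6 → FL=W FR=W RL=W RR=W
t=21: phase=(16,3,13,19) vs β=6 → FL=W FR=S RL=W RR=W
t=25: phase=(0,7,17,3) vs β=6 → FL=S FR=W RL=W RR=S
t=36: phase=(11,18,8,14) vs β=6 → FL=W FR=W RL=W RR=W


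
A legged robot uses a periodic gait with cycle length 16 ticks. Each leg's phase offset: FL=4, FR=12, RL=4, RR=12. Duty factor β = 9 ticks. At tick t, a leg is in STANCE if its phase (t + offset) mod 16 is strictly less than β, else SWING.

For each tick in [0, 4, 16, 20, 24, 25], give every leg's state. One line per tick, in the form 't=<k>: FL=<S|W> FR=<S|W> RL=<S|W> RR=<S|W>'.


t=0: phase=(4,12,4,12) vs β=9 → FL=S FR=W RL=S RR=W
t=4: phase=(8,0,8,0) vs β=9 → FL=S FR=S RL=S RR=S
t=16: phase=(4,12,4,12) vs β=9 → FL=S FR=W RL=S RR=W
t=20: phase=(8,0,8,0) vs β=9 → FL=S FR=S RL=S RR=S
t=24: phase=(12,4,12,4) vs β=9 → FL=W FR=S RL=W RR=S
t=25: phase=(13,5,13,5) vs β=9 → FL=W FR=S RL=W RR=S

t=0: FL=S FR=W RL=S RR=W
t=4: FL=S FR=S RL=S RR=S
t=16: FL=S FR=W RL=S RR=W
t=20: FL=S FR=S RL=S RR=S
t=24: FL=W FR=S RL=W RR=S
t=25: FL=W FR=S RL=W RR=S


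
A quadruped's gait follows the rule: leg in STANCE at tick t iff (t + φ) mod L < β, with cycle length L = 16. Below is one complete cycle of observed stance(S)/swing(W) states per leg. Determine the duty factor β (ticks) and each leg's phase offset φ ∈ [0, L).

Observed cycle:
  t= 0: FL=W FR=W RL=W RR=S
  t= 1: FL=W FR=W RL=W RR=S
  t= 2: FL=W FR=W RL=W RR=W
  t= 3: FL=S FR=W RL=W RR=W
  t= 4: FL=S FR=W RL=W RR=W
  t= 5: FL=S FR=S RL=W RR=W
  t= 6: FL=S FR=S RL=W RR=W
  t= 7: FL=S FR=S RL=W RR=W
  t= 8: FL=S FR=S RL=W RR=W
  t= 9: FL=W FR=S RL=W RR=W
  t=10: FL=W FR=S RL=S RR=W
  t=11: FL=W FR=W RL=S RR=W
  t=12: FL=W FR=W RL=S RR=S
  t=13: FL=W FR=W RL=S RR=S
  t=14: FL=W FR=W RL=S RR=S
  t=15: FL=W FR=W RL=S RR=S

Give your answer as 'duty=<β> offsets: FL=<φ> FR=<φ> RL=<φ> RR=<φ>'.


duty β = stance ticks per leg = 6
FL: stance ticks = 6; W→S at t=3 → φ=13
FR: stance ticks = 6; W→S at t=5 → φ=11
RL: stance ticks = 6; W→S at t=10 → φ=6
RR: stance ticks = 6; W→S at t=12 → φ=4

duty=6 offsets: FL=13 FR=11 RL=6 RR=4


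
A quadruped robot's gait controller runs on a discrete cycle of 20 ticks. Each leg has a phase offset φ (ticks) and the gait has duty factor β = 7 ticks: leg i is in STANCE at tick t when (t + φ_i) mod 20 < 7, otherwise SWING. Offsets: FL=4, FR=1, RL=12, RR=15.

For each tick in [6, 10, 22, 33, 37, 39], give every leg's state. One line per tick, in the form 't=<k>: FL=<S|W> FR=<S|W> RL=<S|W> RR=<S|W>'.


t=6: phase=(10,7,18,1) vs β=7 → FL=W FR=W RL=W RR=S
t=10: phase=(14,11,2,5) vs β=7 → FL=W FR=W RL=S RR=S
t=22: phase=(6,3,14,17) vs β=7 → FL=S FR=S RL=W RR=W
t=33: phase=(17,14,5,8) vs β=7 → FL=W FR=W RL=S RR=W
t=37: phase=(1,18,9,12) vs β=7 → FL=S FR=W RL=W RR=W
t=39: phase=(3,0,11,14) vs β=7 → FL=S FR=S RL=W RR=W

t=6: FL=W FR=W RL=W RR=S
t=10: FL=W FR=W RL=S RR=S
t=22: FL=S FR=S RL=W RR=W
t=33: FL=W FR=W RL=S RR=W
t=37: FL=S FR=W RL=W RR=W
t=39: FL=S FR=S RL=W RR=W


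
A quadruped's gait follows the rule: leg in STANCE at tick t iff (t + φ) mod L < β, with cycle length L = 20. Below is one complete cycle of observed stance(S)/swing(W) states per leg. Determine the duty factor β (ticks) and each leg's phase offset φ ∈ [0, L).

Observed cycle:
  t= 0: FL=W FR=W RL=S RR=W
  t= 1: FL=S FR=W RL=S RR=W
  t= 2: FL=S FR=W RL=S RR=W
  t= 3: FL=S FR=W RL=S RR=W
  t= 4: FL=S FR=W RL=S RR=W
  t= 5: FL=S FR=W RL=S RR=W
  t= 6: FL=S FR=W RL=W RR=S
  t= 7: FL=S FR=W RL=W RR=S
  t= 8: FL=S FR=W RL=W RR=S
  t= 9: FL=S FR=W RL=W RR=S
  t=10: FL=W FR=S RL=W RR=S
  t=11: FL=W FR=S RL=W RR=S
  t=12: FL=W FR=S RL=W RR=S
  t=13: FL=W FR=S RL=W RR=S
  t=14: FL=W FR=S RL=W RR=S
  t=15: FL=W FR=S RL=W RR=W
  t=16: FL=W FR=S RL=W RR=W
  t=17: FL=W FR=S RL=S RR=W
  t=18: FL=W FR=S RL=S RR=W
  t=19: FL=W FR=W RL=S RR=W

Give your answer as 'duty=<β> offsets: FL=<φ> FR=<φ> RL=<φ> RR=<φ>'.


duty=9 offsets: FL=19 FR=10 RL=3 RR=14

duty β = stance ticks per leg = 9
FL: stance ticks = 9; W→S at t=1 → φ=19
FR: stance ticks = 9; W→S at t=10 → φ=10
RL: stance ticks = 9; W→S at t=17 → φ=3
RR: stance ticks = 9; W→S at t=6 → φ=14


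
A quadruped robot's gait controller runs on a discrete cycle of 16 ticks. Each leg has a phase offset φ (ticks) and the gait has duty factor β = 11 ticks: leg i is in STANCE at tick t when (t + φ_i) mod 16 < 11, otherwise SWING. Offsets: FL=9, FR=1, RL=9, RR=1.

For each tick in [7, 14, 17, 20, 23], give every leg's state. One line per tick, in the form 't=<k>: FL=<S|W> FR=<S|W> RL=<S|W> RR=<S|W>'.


t=7: phase=(0,8,0,8) vs β=11 → FL=S FR=S RL=S RR=S
t=14: phase=(7,15,7,15) vs β=11 → FL=S FR=W RL=S RR=W
t=17: phase=(10,2,10,2) vs β=11 → FL=S FR=S RL=S RR=S
t=20: phase=(13,5,13,5) vs β=11 → FL=W FR=S RL=W RR=S
t=23: phase=(0,8,0,8) vs β=11 → FL=S FR=S RL=S RR=S

t=7: FL=S FR=S RL=S RR=S
t=14: FL=S FR=W RL=S RR=W
t=17: FL=S FR=S RL=S RR=S
t=20: FL=W FR=S RL=W RR=S
t=23: FL=S FR=S RL=S RR=S


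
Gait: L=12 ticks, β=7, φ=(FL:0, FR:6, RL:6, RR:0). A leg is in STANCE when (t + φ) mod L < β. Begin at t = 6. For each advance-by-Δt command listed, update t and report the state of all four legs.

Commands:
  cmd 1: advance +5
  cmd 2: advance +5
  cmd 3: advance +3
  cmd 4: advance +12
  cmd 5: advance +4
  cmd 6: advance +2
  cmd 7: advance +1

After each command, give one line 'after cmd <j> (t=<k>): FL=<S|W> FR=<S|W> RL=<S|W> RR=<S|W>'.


start t=6: FL=S FR=S RL=S RR=S
cmd 1: advance +5 → t=11, phase=(11,5,5,11) → FL=W FR=S RL=S RR=W
cmd 2: advance +5 → t=16, phase=(4,10,10,4) → FL=S FR=W RL=W RR=S
cmd 3: advance +3 → t=19, phase=(7,1,1,7) → FL=W FR=S RL=S RR=W
cmd 4: advance +12 → t=31, phase=(7,1,1,7) → FL=W FR=S RL=S RR=W
cmd 5: advance +4 → t=35, phase=(11,5,5,11) → FL=W FR=S RL=S RR=W
cmd 6: advance +2 → t=37, phase=(1,7,7,1) → FL=S FR=W RL=W RR=S
cmd 7: advance +1 → t=38, phase=(2,8,8,2) → FL=S FR=W RL=W RR=S

after cmd 1 (t=11): FL=W FR=S RL=S RR=W
after cmd 2 (t=16): FL=S FR=W RL=W RR=S
after cmd 3 (t=19): FL=W FR=S RL=S RR=W
after cmd 4 (t=31): FL=W FR=S RL=S RR=W
after cmd 5 (t=35): FL=W FR=S RL=S RR=W
after cmd 6 (t=37): FL=S FR=W RL=W RR=S
after cmd 7 (t=38): FL=S FR=W RL=W RR=S


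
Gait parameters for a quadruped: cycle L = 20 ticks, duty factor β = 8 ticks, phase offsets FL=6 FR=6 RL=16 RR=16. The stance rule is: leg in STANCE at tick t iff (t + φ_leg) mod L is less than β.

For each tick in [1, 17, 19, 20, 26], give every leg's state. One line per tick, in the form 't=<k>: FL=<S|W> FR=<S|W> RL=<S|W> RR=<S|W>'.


t=1: FL=S FR=S RL=W RR=W
t=17: FL=S FR=S RL=W RR=W
t=19: FL=S FR=S RL=W RR=W
t=20: FL=S FR=S RL=W RR=W
t=26: FL=W FR=W RL=S RR=S

t=1: phase=(7,7,17,17) vs β=8 → FL=S FR=S RL=W RR=W
t=17: phase=(3,3,13,13) vs β=8 → FL=S FR=S RL=W RR=W
t=19: phase=(5,5,15,15) vs β=8 → FL=S FR=S RL=W RR=W
t=20: phase=(6,6,16,16) vs β=8 → FL=S FR=S RL=W RR=W
t=26: phase=(12,12,2,2) vs β=8 → FL=W FR=W RL=S RR=S
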